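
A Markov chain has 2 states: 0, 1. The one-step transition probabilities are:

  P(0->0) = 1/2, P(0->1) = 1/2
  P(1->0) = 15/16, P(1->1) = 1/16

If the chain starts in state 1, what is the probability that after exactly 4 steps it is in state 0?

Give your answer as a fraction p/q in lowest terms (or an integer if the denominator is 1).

Computing P^4 by repeated multiplication:
P^1 =
  0: [1/2, 1/2]
  1: [15/16, 1/16]
P^2 =
  0: [23/32, 9/32]
  1: [135/256, 121/256]
P^3 =
  0: [319/512, 193/512]
  1: [2895/4096, 1201/4096]
P^4 =
  0: [5447/8192, 2745/8192]
  1: [41175/65536, 24361/65536]

(P^4)[1 -> 0] = 41175/65536

Answer: 41175/65536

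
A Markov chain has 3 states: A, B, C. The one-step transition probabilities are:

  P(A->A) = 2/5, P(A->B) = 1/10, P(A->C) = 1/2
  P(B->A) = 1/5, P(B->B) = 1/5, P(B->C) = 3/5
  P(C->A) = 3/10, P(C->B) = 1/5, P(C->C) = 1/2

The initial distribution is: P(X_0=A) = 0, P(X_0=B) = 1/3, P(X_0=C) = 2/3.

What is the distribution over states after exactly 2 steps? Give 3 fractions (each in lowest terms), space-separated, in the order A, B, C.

Answer: 23/75 13/75 13/25

Derivation:
Propagating the distribution step by step (d_{t+1} = d_t * P):
d_0 = (A=0, B=1/3, C=2/3)
  d_1[A] = 0*2/5 + 1/3*1/5 + 2/3*3/10 = 4/15
  d_1[B] = 0*1/10 + 1/3*1/5 + 2/3*1/5 = 1/5
  d_1[C] = 0*1/2 + 1/3*3/5 + 2/3*1/2 = 8/15
d_1 = (A=4/15, B=1/5, C=8/15)
  d_2[A] = 4/15*2/5 + 1/5*1/5 + 8/15*3/10 = 23/75
  d_2[B] = 4/15*1/10 + 1/5*1/5 + 8/15*1/5 = 13/75
  d_2[C] = 4/15*1/2 + 1/5*3/5 + 8/15*1/2 = 13/25
d_2 = (A=23/75, B=13/75, C=13/25)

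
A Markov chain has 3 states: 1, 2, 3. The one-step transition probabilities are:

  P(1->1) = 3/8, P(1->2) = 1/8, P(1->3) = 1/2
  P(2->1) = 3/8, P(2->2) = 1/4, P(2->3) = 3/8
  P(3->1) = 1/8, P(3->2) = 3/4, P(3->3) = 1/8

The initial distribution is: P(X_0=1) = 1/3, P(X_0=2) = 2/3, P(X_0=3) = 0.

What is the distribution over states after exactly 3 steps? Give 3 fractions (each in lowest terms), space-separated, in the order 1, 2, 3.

Propagating the distribution step by step (d_{t+1} = d_t * P):
d_0 = (1=1/3, 2=2/3, 3=0)
  d_1[1] = 1/3*3/8 + 2/3*3/8 + 0*1/8 = 3/8
  d_1[2] = 1/3*1/8 + 2/3*1/4 + 0*3/4 = 5/24
  d_1[3] = 1/3*1/2 + 2/3*3/8 + 0*1/8 = 5/12
d_1 = (1=3/8, 2=5/24, 3=5/12)
  d_2[1] = 3/8*3/8 + 5/24*3/8 + 5/12*1/8 = 13/48
  d_2[2] = 3/8*1/8 + 5/24*1/4 + 5/12*3/4 = 79/192
  d_2[3] = 3/8*1/2 + 5/24*3/8 + 5/12*1/8 = 61/192
d_2 = (1=13/48, 2=79/192, 3=61/192)
  d_3[1] = 13/48*3/8 + 79/192*3/8 + 61/192*1/8 = 227/768
  d_3[2] = 13/48*1/8 + 79/192*1/4 + 61/192*3/4 = 3/8
  d_3[3] = 13/48*1/2 + 79/192*3/8 + 61/192*1/8 = 253/768
d_3 = (1=227/768, 2=3/8, 3=253/768)

Answer: 227/768 3/8 253/768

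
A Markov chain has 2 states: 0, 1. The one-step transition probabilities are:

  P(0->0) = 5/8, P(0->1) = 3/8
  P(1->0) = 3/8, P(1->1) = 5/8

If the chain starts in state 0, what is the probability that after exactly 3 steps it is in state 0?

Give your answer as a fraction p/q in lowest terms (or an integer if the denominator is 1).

Answer: 65/128

Derivation:
Computing P^3 by repeated multiplication:
P^1 =
  0: [5/8, 3/8]
  1: [3/8, 5/8]
P^2 =
  0: [17/32, 15/32]
  1: [15/32, 17/32]
P^3 =
  0: [65/128, 63/128]
  1: [63/128, 65/128]

(P^3)[0 -> 0] = 65/128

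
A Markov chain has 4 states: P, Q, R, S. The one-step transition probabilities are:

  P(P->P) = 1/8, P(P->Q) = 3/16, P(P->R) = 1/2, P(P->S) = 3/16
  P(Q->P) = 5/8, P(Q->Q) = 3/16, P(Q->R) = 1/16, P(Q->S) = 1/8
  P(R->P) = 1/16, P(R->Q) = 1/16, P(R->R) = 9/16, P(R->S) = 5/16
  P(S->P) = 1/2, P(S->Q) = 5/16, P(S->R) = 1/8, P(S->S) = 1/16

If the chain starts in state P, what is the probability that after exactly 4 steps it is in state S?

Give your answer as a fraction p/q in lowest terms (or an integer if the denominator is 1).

Computing P^4 by repeated multiplication:
P^1 =
  P: [1/8, 3/16, 1/2, 3/16]
  Q: [5/8, 3/16, 1/16, 1/8]
  R: [1/16, 1/16, 9/16, 5/16]
  S: [1/2, 5/16, 1/8, 1/16]
P^2 =
  P: [33/128, 19/128, 97/256, 55/256]
  Q: [67/256, 25/128, 3/8, 43/256]
  R: [61/256, 5/32, 25/64, 55/256]
  S: [19/64, 23/128, 89/256, 45/256]
P^3 =
  P: [1049/4096, 171/1024, 1549/4096, 407/2048]
  Q: [537/2048, 331/2048, 3/8, 103/512]
  R: [531/2048, 339/2048, 769/2048, 409/2048]
  S: [1061/4096, 85/512, 1545/4096, 405/2048]
P^4 =
  P: [16999/65536, 5409/32768, 24645/65536, 6537/32768]
  Q: [33/128, 679/4096, 12363/32768, 6525/32768]
  R: [8493/32768, 339/2048, 6163/16384, 6525/32768]
  S: [16947/65536, 5409/32768, 24693/65536, 6539/32768]

(P^4)[P -> S] = 6537/32768

Answer: 6537/32768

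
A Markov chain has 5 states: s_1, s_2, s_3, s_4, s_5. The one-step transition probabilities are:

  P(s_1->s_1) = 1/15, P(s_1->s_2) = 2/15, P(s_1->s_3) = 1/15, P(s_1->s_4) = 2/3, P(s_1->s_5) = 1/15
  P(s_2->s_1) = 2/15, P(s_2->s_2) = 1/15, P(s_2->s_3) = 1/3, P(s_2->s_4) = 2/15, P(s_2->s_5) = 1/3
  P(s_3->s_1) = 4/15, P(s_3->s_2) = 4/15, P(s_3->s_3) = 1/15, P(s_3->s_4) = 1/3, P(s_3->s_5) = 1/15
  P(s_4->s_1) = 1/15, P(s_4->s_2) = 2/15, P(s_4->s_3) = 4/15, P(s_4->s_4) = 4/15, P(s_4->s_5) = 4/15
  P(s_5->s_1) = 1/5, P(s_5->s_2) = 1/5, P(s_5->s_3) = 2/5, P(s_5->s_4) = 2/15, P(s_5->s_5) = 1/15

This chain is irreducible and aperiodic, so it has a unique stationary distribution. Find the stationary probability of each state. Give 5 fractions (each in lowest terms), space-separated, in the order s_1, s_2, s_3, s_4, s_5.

The stationary distribution satisfies pi = pi * P, i.e.:
  pi_s_1 = 1/15*pi_s_1 + 2/15*pi_s_2 + 4/15*pi_s_3 + 1/15*pi_s_4 + 1/5*pi_s_5
  pi_s_2 = 2/15*pi_s_1 + 1/15*pi_s_2 + 4/15*pi_s_3 + 2/15*pi_s_4 + 1/5*pi_s_5
  pi_s_3 = 1/15*pi_s_1 + 1/3*pi_s_2 + 1/15*pi_s_3 + 4/15*pi_s_4 + 2/5*pi_s_5
  pi_s_4 = 2/3*pi_s_1 + 2/15*pi_s_2 + 1/3*pi_s_3 + 4/15*pi_s_4 + 2/15*pi_s_5
  pi_s_5 = 1/15*pi_s_1 + 1/3*pi_s_2 + 1/15*pi_s_3 + 4/15*pi_s_4 + 1/15*pi_s_5
with normalization: pi_s_1 + pi_s_2 + pi_s_3 + pi_s_4 + pi_s_5 = 1.

Using the first 4 balance equations plus normalization, the linear system A*pi = b is:
  [-14/15, 2/15, 4/15, 1/15, 1/5] . pi = 0
  [2/15, -14/15, 4/15, 2/15, 1/5] . pi = 0
  [1/15, 1/3, -14/15, 4/15, 2/5] . pi = 0
  [2/3, 2/15, 1/3, -11/15, 2/15] . pi = 0
  [1, 1, 1, 1, 1] . pi = 1

Solving yields:
  pi_s_1 = 803/5524
  pi_s_2 = 905/5524
  pi_s_3 = 312/1381
  pi_s_4 = 408/1381
  pi_s_5 = 234/1381

Verification (pi * P):
  803/5524*1/15 + 905/5524*2/15 + 312/1381*4/15 + 408/1381*1/15 + 234/1381*1/5 = 803/5524 = pi_s_1  (ok)
  803/5524*2/15 + 905/5524*1/15 + 312/1381*4/15 + 408/1381*2/15 + 234/1381*1/5 = 905/5524 = pi_s_2  (ok)
  803/5524*1/15 + 905/5524*1/3 + 312/1381*1/15 + 408/1381*4/15 + 234/1381*2/5 = 312/1381 = pi_s_3  (ok)
  803/5524*2/3 + 905/5524*2/15 + 312/1381*1/3 + 408/1381*4/15 + 234/1381*2/15 = 408/1381 = pi_s_4  (ok)
  803/5524*1/15 + 905/5524*1/3 + 312/1381*1/15 + 408/1381*4/15 + 234/1381*1/15 = 234/1381 = pi_s_5  (ok)

Answer: 803/5524 905/5524 312/1381 408/1381 234/1381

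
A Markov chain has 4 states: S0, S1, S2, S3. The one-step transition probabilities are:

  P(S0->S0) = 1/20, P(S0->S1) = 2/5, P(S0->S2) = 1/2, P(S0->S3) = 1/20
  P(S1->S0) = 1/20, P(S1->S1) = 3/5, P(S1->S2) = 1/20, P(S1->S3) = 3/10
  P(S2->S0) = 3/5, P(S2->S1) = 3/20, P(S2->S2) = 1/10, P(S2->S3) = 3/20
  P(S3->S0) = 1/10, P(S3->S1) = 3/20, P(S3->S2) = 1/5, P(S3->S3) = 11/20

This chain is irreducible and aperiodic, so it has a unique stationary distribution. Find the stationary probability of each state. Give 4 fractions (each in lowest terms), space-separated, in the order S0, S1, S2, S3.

Answer: 384/2341 813/2341 839/4682 1449/4682

Derivation:
The stationary distribution satisfies pi = pi * P, i.e.:
  pi_S0 = 1/20*pi_S0 + 1/20*pi_S1 + 3/5*pi_S2 + 1/10*pi_S3
  pi_S1 = 2/5*pi_S0 + 3/5*pi_S1 + 3/20*pi_S2 + 3/20*pi_S3
  pi_S2 = 1/2*pi_S0 + 1/20*pi_S1 + 1/10*pi_S2 + 1/5*pi_S3
  pi_S3 = 1/20*pi_S0 + 3/10*pi_S1 + 3/20*pi_S2 + 11/20*pi_S3
with normalization: pi_S0 + pi_S1 + pi_S2 + pi_S3 = 1.

Using the first 3 balance equations plus normalization, the linear system A*pi = b is:
  [-19/20, 1/20, 3/5, 1/10] . pi = 0
  [2/5, -2/5, 3/20, 3/20] . pi = 0
  [1/2, 1/20, -9/10, 1/5] . pi = 0
  [1, 1, 1, 1] . pi = 1

Solving yields:
  pi_S0 = 384/2341
  pi_S1 = 813/2341
  pi_S2 = 839/4682
  pi_S3 = 1449/4682

Verification (pi * P):
  384/2341*1/20 + 813/2341*1/20 + 839/4682*3/5 + 1449/4682*1/10 = 384/2341 = pi_S0  (ok)
  384/2341*2/5 + 813/2341*3/5 + 839/4682*3/20 + 1449/4682*3/20 = 813/2341 = pi_S1  (ok)
  384/2341*1/2 + 813/2341*1/20 + 839/4682*1/10 + 1449/4682*1/5 = 839/4682 = pi_S2  (ok)
  384/2341*1/20 + 813/2341*3/10 + 839/4682*3/20 + 1449/4682*11/20 = 1449/4682 = pi_S3  (ok)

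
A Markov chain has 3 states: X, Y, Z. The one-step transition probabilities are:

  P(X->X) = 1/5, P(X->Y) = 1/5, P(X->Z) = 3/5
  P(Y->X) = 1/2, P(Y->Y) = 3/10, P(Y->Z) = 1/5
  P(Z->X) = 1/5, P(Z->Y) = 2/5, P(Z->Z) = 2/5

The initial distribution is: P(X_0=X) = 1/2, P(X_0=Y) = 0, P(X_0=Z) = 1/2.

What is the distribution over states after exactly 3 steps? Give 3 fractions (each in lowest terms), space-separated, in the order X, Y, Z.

Propagating the distribution step by step (d_{t+1} = d_t * P):
d_0 = (X=1/2, Y=0, Z=1/2)
  d_1[X] = 1/2*1/5 + 0*1/2 + 1/2*1/5 = 1/5
  d_1[Y] = 1/2*1/5 + 0*3/10 + 1/2*2/5 = 3/10
  d_1[Z] = 1/2*3/5 + 0*1/5 + 1/2*2/5 = 1/2
d_1 = (X=1/5, Y=3/10, Z=1/2)
  d_2[X] = 1/5*1/5 + 3/10*1/2 + 1/2*1/5 = 29/100
  d_2[Y] = 1/5*1/5 + 3/10*3/10 + 1/2*2/5 = 33/100
  d_2[Z] = 1/5*3/5 + 3/10*1/5 + 1/2*2/5 = 19/50
d_2 = (X=29/100, Y=33/100, Z=19/50)
  d_3[X] = 29/100*1/5 + 33/100*1/2 + 19/50*1/5 = 299/1000
  d_3[Y] = 29/100*1/5 + 33/100*3/10 + 19/50*2/5 = 309/1000
  d_3[Z] = 29/100*3/5 + 33/100*1/5 + 19/50*2/5 = 49/125
d_3 = (X=299/1000, Y=309/1000, Z=49/125)

Answer: 299/1000 309/1000 49/125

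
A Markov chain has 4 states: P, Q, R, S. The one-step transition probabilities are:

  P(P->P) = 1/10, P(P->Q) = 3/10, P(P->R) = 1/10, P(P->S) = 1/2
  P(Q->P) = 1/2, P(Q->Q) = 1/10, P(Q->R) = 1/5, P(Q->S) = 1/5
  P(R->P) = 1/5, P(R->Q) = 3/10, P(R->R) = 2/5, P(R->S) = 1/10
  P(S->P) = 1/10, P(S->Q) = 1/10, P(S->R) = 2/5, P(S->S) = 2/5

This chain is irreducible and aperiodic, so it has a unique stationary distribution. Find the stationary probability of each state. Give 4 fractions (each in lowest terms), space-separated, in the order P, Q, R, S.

The stationary distribution satisfies pi = pi * P, i.e.:
  pi_P = 1/10*pi_P + 1/2*pi_Q + 1/5*pi_R + 1/10*pi_S
  pi_Q = 3/10*pi_P + 1/10*pi_Q + 3/10*pi_R + 1/10*pi_S
  pi_R = 1/10*pi_P + 1/5*pi_Q + 2/5*pi_R + 2/5*pi_S
  pi_S = 1/2*pi_P + 1/5*pi_Q + 1/10*pi_R + 2/5*pi_S
with normalization: pi_P + pi_Q + pi_R + pi_S = 1.

Using the first 3 balance equations plus normalization, the linear system A*pi = b is:
  [-9/10, 1/2, 1/5, 1/10] . pi = 0
  [3/10, -9/10, 3/10, 1/10] . pi = 0
  [1/10, 1/5, -3/5, 2/5] . pi = 0
  [1, 1, 1, 1] . pi = 1

Solving yields:
  pi_P = 107/509
  pi_Q = 205/1018
  pi_R = 151/509
  pi_S = 297/1018

Verification (pi * P):
  107/509*1/10 + 205/1018*1/2 + 151/509*1/5 + 297/1018*1/10 = 107/509 = pi_P  (ok)
  107/509*3/10 + 205/1018*1/10 + 151/509*3/10 + 297/1018*1/10 = 205/1018 = pi_Q  (ok)
  107/509*1/10 + 205/1018*1/5 + 151/509*2/5 + 297/1018*2/5 = 151/509 = pi_R  (ok)
  107/509*1/2 + 205/1018*1/5 + 151/509*1/10 + 297/1018*2/5 = 297/1018 = pi_S  (ok)

Answer: 107/509 205/1018 151/509 297/1018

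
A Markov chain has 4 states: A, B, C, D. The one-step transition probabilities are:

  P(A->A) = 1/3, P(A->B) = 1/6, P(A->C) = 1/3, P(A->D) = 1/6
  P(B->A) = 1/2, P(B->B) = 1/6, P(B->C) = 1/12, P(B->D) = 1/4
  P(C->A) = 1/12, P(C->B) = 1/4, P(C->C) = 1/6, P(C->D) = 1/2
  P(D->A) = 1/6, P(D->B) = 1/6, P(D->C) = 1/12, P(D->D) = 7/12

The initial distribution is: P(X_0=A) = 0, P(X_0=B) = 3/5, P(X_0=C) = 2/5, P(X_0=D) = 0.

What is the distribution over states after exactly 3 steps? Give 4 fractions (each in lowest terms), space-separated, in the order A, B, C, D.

Propagating the distribution step by step (d_{t+1} = d_t * P):
d_0 = (A=0, B=3/5, C=2/5, D=0)
  d_1[A] = 0*1/3 + 3/5*1/2 + 2/5*1/12 + 0*1/6 = 1/3
  d_1[B] = 0*1/6 + 3/5*1/6 + 2/5*1/4 + 0*1/6 = 1/5
  d_1[C] = 0*1/3 + 3/5*1/12 + 2/5*1/6 + 0*1/12 = 7/60
  d_1[D] = 0*1/6 + 3/5*1/4 + 2/5*1/2 + 0*7/12 = 7/20
d_1 = (A=1/3, B=1/5, C=7/60, D=7/20)
  d_2[A] = 1/3*1/3 + 1/5*1/2 + 7/60*1/12 + 7/20*1/6 = 67/240
  d_2[B] = 1/3*1/6 + 1/5*1/6 + 7/60*1/4 + 7/20*1/6 = 127/720
  d_2[C] = 1/3*1/3 + 1/5*1/12 + 7/60*1/6 + 7/20*1/12 = 127/720
  d_2[D] = 1/3*1/6 + 1/5*1/4 + 7/60*1/2 + 7/20*7/12 = 53/144
d_2 = (A=67/240, B=127/720, C=127/720, D=53/144)
  d_3[A] = 67/240*1/3 + 127/720*1/2 + 127/720*1/12 + 53/144*1/6 = 247/960
  d_3[B] = 67/240*1/6 + 127/720*1/6 + 127/720*1/4 + 53/144*1/6 = 1567/8640
  d_3[C] = 67/240*1/3 + 127/720*1/12 + 127/720*1/6 + 53/144*1/12 = 145/864
  d_3[D] = 67/240*1/6 + 127/720*1/4 + 127/720*1/2 + 53/144*7/12 = 85/216
d_3 = (A=247/960, B=1567/8640, C=145/864, D=85/216)

Answer: 247/960 1567/8640 145/864 85/216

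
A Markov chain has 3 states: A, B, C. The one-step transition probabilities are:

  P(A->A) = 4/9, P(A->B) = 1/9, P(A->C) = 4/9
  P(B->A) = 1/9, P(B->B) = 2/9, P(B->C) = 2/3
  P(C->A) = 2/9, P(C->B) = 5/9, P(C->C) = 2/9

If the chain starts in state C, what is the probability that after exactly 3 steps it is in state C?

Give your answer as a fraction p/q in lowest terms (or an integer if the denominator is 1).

Answer: 284/729

Derivation:
Computing P^3 by repeated multiplication:
P^1 =
  A: [4/9, 1/9, 4/9]
  B: [1/9, 2/9, 2/3]
  C: [2/9, 5/9, 2/9]
P^2 =
  A: [25/81, 26/81, 10/27]
  B: [2/9, 35/81, 28/81]
  C: [17/81, 22/81, 14/27]
P^3 =
  A: [62/243, 227/729, 316/729]
  B: [163/729, 76/243, 338/729]
  C: [58/243, 271/729, 284/729]

(P^3)[C -> C] = 284/729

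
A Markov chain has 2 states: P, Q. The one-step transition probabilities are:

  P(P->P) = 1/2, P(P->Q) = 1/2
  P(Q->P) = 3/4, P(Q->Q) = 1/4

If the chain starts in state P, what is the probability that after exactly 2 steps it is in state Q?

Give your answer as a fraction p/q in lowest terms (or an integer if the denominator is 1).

Answer: 3/8

Derivation:
Computing P^2 by repeated multiplication:
P^1 =
  P: [1/2, 1/2]
  Q: [3/4, 1/4]
P^2 =
  P: [5/8, 3/8]
  Q: [9/16, 7/16]

(P^2)[P -> Q] = 3/8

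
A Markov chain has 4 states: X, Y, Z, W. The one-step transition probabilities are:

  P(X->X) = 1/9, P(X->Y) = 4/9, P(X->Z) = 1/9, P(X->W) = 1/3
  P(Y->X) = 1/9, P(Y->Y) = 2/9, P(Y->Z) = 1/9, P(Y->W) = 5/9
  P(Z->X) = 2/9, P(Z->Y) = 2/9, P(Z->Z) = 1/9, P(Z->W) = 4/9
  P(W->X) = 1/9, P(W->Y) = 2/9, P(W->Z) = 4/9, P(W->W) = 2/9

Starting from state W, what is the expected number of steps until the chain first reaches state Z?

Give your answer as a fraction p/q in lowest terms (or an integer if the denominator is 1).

Answer: 243/79

Derivation:
Let h_i = expected steps to first reach Z from state i.
Boundary: h_Z = 0.
First-step equations for the other states:
  h_X = 1 + 1/9*h_X + 4/9*h_Y + 1/9*h_Z + 1/3*h_W
  h_Y = 1 + 1/9*h_X + 2/9*h_Y + 1/9*h_Z + 5/9*h_W
  h_W = 1 + 1/9*h_X + 2/9*h_Y + 4/9*h_Z + 2/9*h_W

Substituting h_Z = 0 and rearranging gives the linear system (I - Q) h = 1:
  [8/9, -4/9, -1/3] . (h_X, h_Y, h_W) = 1
  [-1/9, 7/9, -5/9] . (h_X, h_Y, h_W) = 1
  [-1/9, -2/9, 7/9] . (h_X, h_Y, h_W) = 1

Solving yields:
  h_X = 342/79
  h_Y = 324/79
  h_W = 243/79

Starting state is W, so the expected hitting time is h_W = 243/79.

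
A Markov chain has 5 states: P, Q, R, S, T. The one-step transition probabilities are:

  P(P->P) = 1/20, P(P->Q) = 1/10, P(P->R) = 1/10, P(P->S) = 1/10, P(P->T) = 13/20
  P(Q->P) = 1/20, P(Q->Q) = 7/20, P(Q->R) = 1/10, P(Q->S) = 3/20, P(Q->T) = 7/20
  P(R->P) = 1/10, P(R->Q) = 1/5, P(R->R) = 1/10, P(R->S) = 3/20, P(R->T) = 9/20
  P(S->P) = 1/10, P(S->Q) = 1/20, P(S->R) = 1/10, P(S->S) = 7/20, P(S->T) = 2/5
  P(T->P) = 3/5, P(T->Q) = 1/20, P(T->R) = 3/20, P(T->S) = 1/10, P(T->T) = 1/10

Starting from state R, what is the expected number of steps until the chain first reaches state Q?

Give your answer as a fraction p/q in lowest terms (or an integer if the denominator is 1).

Let h_i = expected steps to first reach Q from state i.
Boundary: h_Q = 0.
First-step equations for the other states:
  h_P = 1 + 1/20*h_P + 1/10*h_Q + 1/10*h_R + 1/10*h_S + 13/20*h_T
  h_R = 1 + 1/10*h_P + 1/5*h_Q + 1/10*h_R + 3/20*h_S + 9/20*h_T
  h_S = 1 + 1/10*h_P + 1/20*h_Q + 1/10*h_R + 7/20*h_S + 2/5*h_T
  h_T = 1 + 3/5*h_P + 1/20*h_Q + 3/20*h_R + 1/10*h_S + 1/10*h_T

Substituting h_Q = 0 and rearranging gives the linear system (I - Q) h = 1:
  [19/20, -1/10, -1/10, -13/20] . (h_P, h_R, h_S, h_T) = 1
  [-1/10, 9/10, -3/20, -9/20] . (h_P, h_R, h_S, h_T) = 1
  [-1/10, -1/10, 13/20, -2/5] . (h_P, h_R, h_S, h_T) = 1
  [-3/5, -3/20, -1/10, 9/10] . (h_P, h_R, h_S, h_T) = 1

Solving yields:
  h_P = 187300/16067
  h_R = 168020/16067
  h_S = 197980/16067
  h_T = 192720/16067

Starting state is R, so the expected hitting time is h_R = 168020/16067.

Answer: 168020/16067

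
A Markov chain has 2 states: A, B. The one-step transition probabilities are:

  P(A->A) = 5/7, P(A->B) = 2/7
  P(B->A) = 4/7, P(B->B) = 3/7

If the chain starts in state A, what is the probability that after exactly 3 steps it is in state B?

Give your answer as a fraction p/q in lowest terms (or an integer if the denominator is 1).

Computing P^3 by repeated multiplication:
P^1 =
  A: [5/7, 2/7]
  B: [4/7, 3/7]
P^2 =
  A: [33/49, 16/49]
  B: [32/49, 17/49]
P^3 =
  A: [229/343, 114/343]
  B: [228/343, 115/343]

(P^3)[A -> B] = 114/343

Answer: 114/343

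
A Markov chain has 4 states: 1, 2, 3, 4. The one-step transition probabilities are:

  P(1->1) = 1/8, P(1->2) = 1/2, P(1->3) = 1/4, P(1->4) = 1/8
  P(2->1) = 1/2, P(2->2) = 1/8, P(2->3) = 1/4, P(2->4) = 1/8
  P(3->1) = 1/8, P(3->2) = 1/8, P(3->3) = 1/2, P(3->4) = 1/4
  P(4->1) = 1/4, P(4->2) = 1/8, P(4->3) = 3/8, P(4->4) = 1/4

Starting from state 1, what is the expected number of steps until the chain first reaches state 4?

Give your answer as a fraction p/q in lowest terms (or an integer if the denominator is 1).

Let h_i = expected steps to first reach 4 from state i.
Boundary: h_4 = 0.
First-step equations for the other states:
  h_1 = 1 + 1/8*h_1 + 1/2*h_2 + 1/4*h_3 + 1/8*h_4
  h_2 = 1 + 1/2*h_1 + 1/8*h_2 + 1/4*h_3 + 1/8*h_4
  h_3 = 1 + 1/8*h_1 + 1/8*h_2 + 1/2*h_3 + 1/4*h_4

Substituting h_4 = 0 and rearranging gives the linear system (I - Q) h = 1:
  [7/8, -1/2, -1/4] . (h_1, h_2, h_3) = 1
  [-1/2, 7/8, -1/4] . (h_1, h_2, h_3) = 1
  [-1/8, -1/8, 1/2] . (h_1, h_2, h_3) = 1

Solving yields:
  h_1 = 6
  h_2 = 6
  h_3 = 5

Starting state is 1, so the expected hitting time is h_1 = 6.

Answer: 6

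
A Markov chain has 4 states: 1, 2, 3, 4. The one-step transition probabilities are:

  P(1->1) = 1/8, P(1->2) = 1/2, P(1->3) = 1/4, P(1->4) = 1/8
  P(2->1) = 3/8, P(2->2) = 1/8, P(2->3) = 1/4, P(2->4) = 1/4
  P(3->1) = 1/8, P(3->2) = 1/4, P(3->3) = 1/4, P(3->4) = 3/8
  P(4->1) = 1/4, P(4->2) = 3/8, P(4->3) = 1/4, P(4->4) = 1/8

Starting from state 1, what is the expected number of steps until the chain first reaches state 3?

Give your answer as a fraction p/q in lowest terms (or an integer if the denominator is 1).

Answer: 4

Derivation:
Let h_i = expected steps to first reach 3 from state i.
Boundary: h_3 = 0.
First-step equations for the other states:
  h_1 = 1 + 1/8*h_1 + 1/2*h_2 + 1/4*h_3 + 1/8*h_4
  h_2 = 1 + 3/8*h_1 + 1/8*h_2 + 1/4*h_3 + 1/4*h_4
  h_4 = 1 + 1/4*h_1 + 3/8*h_2 + 1/4*h_3 + 1/8*h_4

Substituting h_3 = 0 and rearranging gives the linear system (I - Q) h = 1:
  [7/8, -1/2, -1/8] . (h_1, h_2, h_4) = 1
  [-3/8, 7/8, -1/4] . (h_1, h_2, h_4) = 1
  [-1/4, -3/8, 7/8] . (h_1, h_2, h_4) = 1

Solving yields:
  h_1 = 4
  h_2 = 4
  h_4 = 4

Starting state is 1, so the expected hitting time is h_1 = 4.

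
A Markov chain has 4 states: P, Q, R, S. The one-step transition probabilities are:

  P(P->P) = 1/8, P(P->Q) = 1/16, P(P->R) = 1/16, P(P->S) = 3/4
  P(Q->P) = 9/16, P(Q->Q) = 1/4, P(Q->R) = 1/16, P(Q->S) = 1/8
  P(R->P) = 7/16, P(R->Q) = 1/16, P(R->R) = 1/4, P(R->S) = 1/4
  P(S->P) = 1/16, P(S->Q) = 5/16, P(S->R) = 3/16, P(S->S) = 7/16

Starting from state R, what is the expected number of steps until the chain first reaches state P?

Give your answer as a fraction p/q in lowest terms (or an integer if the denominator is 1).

Answer: 2832/997

Derivation:
Let h_i = expected steps to first reach P from state i.
Boundary: h_P = 0.
First-step equations for the other states:
  h_Q = 1 + 9/16*h_P + 1/4*h_Q + 1/16*h_R + 1/8*h_S
  h_R = 1 + 7/16*h_P + 1/16*h_Q + 1/4*h_R + 1/4*h_S
  h_S = 1 + 1/16*h_P + 5/16*h_Q + 3/16*h_R + 7/16*h_S

Substituting h_P = 0 and rearranging gives the linear system (I - Q) h = 1:
  [3/4, -1/16, -1/8] . (h_Q, h_R, h_S) = 1
  [-1/16, 3/4, -1/4] . (h_Q, h_R, h_S) = 1
  [-5/16, -3/16, 9/16] . (h_Q, h_R, h_S) = 1

Solving yields:
  h_Q = 2224/997
  h_R = 2832/997
  h_S = 3952/997

Starting state is R, so the expected hitting time is h_R = 2832/997.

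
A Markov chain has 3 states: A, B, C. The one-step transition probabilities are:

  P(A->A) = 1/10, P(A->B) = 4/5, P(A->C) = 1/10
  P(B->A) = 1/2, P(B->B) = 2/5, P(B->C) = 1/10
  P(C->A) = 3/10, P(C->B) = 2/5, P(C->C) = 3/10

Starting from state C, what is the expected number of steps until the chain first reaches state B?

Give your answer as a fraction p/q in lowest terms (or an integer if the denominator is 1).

Let h_i = expected steps to first reach B from state i.
Boundary: h_B = 0.
First-step equations for the other states:
  h_A = 1 + 1/10*h_A + 4/5*h_B + 1/10*h_C
  h_C = 1 + 3/10*h_A + 2/5*h_B + 3/10*h_C

Substituting h_B = 0 and rearranging gives the linear system (I - Q) h = 1:
  [9/10, -1/10] . (h_A, h_C) = 1
  [-3/10, 7/10] . (h_A, h_C) = 1

Solving yields:
  h_A = 4/3
  h_C = 2

Starting state is C, so the expected hitting time is h_C = 2.

Answer: 2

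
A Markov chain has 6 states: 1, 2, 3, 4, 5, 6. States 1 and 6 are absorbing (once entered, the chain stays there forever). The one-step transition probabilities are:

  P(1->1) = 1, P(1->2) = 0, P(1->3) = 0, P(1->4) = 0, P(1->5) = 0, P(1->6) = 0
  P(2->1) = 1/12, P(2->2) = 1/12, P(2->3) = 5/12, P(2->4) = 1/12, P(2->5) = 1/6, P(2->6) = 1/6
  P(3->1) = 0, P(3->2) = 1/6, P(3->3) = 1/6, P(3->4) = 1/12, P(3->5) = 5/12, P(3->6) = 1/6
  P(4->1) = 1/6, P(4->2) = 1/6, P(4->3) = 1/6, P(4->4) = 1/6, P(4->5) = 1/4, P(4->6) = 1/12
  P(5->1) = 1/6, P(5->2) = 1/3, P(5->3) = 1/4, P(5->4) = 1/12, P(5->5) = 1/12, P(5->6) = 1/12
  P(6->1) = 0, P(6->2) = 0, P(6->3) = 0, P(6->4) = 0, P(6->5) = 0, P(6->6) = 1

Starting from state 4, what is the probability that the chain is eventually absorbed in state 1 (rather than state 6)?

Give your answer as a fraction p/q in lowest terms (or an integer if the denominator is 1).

Answer: 2914/6003

Derivation:
Let a_i = P(absorbed in 1 | start in state i).
Boundary conditions: a_1 = 1, a_6 = 0.
For each transient state i, a_i = sum_j P(i->j) * a_j:
  a_2 = 1/12*a_1 + 1/12*a_2 + 5/12*a_3 + 1/12*a_4 + 1/6*a_5 + 1/6*a_6
  a_3 = 0*a_1 + 1/6*a_2 + 1/6*a_3 + 1/12*a_4 + 5/12*a_5 + 1/6*a_6
  a_4 = 1/6*a_1 + 1/6*a_2 + 1/6*a_3 + 1/6*a_4 + 1/4*a_5 + 1/12*a_6
  a_5 = 1/6*a_1 + 1/3*a_2 + 1/4*a_3 + 1/12*a_4 + 1/12*a_5 + 1/12*a_6

Substituting a_1 = 1 and a_6 = 0, rearrange to (I - Q) a = r where r[i] = P(i -> 1):
  [11/12, -5/12, -1/12, -1/6] . (a_2, a_3, a_4, a_5) = 1/12
  [-1/6, 5/6, -1/12, -5/12] . (a_2, a_3, a_4, a_5) = 0
  [-1/6, -1/6, 5/6, -1/4] . (a_2, a_3, a_4, a_5) = 1/6
  [-1/3, -1/4, -1/12, 11/12] . (a_2, a_3, a_4, a_5) = 1/6

Solving yields:
  a_2 = 761/2001
  a_3 = 2132/6003
  a_4 = 2914/6003
  a_5 = 2768/6003

Starting state is 4, so the absorption probability is a_4 = 2914/6003.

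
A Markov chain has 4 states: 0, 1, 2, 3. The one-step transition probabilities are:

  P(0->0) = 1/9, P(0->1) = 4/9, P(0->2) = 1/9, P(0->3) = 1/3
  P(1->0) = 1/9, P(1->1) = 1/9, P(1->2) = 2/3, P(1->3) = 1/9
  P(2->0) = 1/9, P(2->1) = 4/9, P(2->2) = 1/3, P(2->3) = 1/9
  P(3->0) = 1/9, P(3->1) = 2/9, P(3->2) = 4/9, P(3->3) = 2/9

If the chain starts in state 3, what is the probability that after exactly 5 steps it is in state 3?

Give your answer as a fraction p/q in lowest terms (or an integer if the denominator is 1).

Computing P^5 by repeated multiplication:
P^1 =
  0: [1/9, 4/9, 1/9, 1/3]
  1: [1/9, 1/9, 2/3, 1/9]
  2: [1/9, 4/9, 1/3, 1/9]
  3: [1/9, 2/9, 4/9, 2/9]
P^2 =
  0: [1/9, 2/9, 40/81, 14/81]
  1: [1/9, 31/81, 29/81, 4/27]
  2: [1/9, 22/81, 38/81, 4/27]
  3: [1/9, 26/81, 11/27, 13/81]
P^3 =
  0: [1/9, 242/729, 293/729, 113/729]
  1: [1/9, 23/81, 110/243, 37/243]
  2: [1/9, 26/81, 101/243, 37/243]
  3: [1/9, 220/729, 316/729, 112/729]
P^4 =
  0: [1/9, 1964/6561, 2864/6561, 1004/6561]
  1: [1/9, 691/2187, 919/2187, 334/2187]
  2: [1/9, 664/2187, 946/2187, 334/2187]
  3: [1/9, 2032/6561, 2797/6561, 1003/6561]
P^5 =
  0: [1/9, 18344/59049, 25121/59049, 9023/59049]
  1: [1/9, 6007/19683, 8482/19683, 3007/19683]
  2: [1/9, 6088/19683, 8401/19683, 3007/19683]
  3: [1/9, 18142/59049, 25324/59049, 9022/59049]

(P^5)[3 -> 3] = 9022/59049

Answer: 9022/59049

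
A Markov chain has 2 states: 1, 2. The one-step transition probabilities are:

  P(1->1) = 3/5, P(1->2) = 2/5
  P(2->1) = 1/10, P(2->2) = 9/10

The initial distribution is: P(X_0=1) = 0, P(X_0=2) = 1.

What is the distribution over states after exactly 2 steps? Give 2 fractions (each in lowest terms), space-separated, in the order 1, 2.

Propagating the distribution step by step (d_{t+1} = d_t * P):
d_0 = (1=0, 2=1)
  d_1[1] = 0*3/5 + 1*1/10 = 1/10
  d_1[2] = 0*2/5 + 1*9/10 = 9/10
d_1 = (1=1/10, 2=9/10)
  d_2[1] = 1/10*3/5 + 9/10*1/10 = 3/20
  d_2[2] = 1/10*2/5 + 9/10*9/10 = 17/20
d_2 = (1=3/20, 2=17/20)

Answer: 3/20 17/20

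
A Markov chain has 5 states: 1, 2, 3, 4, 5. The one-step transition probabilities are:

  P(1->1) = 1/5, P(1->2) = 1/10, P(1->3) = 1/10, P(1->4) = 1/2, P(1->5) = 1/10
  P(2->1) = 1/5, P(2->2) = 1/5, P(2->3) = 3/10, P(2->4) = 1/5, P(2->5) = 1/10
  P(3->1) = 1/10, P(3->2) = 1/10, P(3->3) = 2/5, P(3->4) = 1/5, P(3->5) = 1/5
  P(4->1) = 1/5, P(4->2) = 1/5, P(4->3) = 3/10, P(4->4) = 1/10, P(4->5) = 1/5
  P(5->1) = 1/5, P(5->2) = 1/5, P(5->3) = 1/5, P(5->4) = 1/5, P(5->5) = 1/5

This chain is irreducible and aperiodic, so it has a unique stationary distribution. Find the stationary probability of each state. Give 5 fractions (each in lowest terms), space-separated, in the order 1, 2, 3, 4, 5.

The stationary distribution satisfies pi = pi * P, i.e.:
  pi_1 = 1/5*pi_1 + 1/5*pi_2 + 1/10*pi_3 + 1/5*pi_4 + 1/5*pi_5
  pi_2 = 1/10*pi_1 + 1/5*pi_2 + 1/10*pi_3 + 1/5*pi_4 + 1/5*pi_5
  pi_3 = 1/10*pi_1 + 3/10*pi_2 + 2/5*pi_3 + 3/10*pi_4 + 1/5*pi_5
  pi_4 = 1/2*pi_1 + 1/5*pi_2 + 1/5*pi_3 + 1/10*pi_4 + 1/5*pi_5
  pi_5 = 1/10*pi_1 + 1/10*pi_2 + 1/5*pi_3 + 1/5*pi_4 + 1/5*pi_5
with normalization: pi_1 + pi_2 + pi_3 + pi_4 + pi_5 = 1.

Using the first 4 balance equations plus normalization, the linear system A*pi = b is:
  [-4/5, 1/5, 1/10, 1/5, 1/5] . pi = 0
  [1/10, -4/5, 1/10, 1/5, 1/5] . pi = 0
  [1/10, 3/10, -3/5, 3/10, 1/5] . pi = 0
  [1/2, 1/5, 1/5, -9/10, 1/5] . pi = 0
  [1, 1, 1, 1, 1] . pi = 1

Solving yields:
  pi_1 = 1520/8819
  pi_2 = 1368/8819
  pi_3 = 2438/8819
  pi_4 = 2018/8819
  pi_5 = 1475/8819

Verification (pi * P):
  1520/8819*1/5 + 1368/8819*1/5 + 2438/8819*1/10 + 2018/8819*1/5 + 1475/8819*1/5 = 1520/8819 = pi_1  (ok)
  1520/8819*1/10 + 1368/8819*1/5 + 2438/8819*1/10 + 2018/8819*1/5 + 1475/8819*1/5 = 1368/8819 = pi_2  (ok)
  1520/8819*1/10 + 1368/8819*3/10 + 2438/8819*2/5 + 2018/8819*3/10 + 1475/8819*1/5 = 2438/8819 = pi_3  (ok)
  1520/8819*1/2 + 1368/8819*1/5 + 2438/8819*1/5 + 2018/8819*1/10 + 1475/8819*1/5 = 2018/8819 = pi_4  (ok)
  1520/8819*1/10 + 1368/8819*1/10 + 2438/8819*1/5 + 2018/8819*1/5 + 1475/8819*1/5 = 1475/8819 = pi_5  (ok)

Answer: 1520/8819 1368/8819 2438/8819 2018/8819 1475/8819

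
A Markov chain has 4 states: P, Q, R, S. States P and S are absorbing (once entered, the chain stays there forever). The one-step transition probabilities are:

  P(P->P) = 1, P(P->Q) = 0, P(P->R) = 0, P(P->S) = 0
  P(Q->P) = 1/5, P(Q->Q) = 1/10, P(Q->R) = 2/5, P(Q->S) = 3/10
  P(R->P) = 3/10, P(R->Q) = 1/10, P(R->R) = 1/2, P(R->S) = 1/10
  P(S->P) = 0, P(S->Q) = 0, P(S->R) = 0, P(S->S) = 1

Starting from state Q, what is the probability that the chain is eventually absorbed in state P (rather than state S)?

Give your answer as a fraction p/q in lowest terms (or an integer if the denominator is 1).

Let a_i = P(absorbed in P | start in state i).
Boundary conditions: a_P = 1, a_S = 0.
For each transient state i, a_i = sum_j P(i->j) * a_j:
  a_Q = 1/5*a_P + 1/10*a_Q + 2/5*a_R + 3/10*a_S
  a_R = 3/10*a_P + 1/10*a_Q + 1/2*a_R + 1/10*a_S

Substituting a_P = 1 and a_S = 0, rearrange to (I - Q) a = r where r[i] = P(i -> P):
  [9/10, -2/5] . (a_Q, a_R) = 1/5
  [-1/10, 1/2] . (a_Q, a_R) = 3/10

Solving yields:
  a_Q = 22/41
  a_R = 29/41

Starting state is Q, so the absorption probability is a_Q = 22/41.

Answer: 22/41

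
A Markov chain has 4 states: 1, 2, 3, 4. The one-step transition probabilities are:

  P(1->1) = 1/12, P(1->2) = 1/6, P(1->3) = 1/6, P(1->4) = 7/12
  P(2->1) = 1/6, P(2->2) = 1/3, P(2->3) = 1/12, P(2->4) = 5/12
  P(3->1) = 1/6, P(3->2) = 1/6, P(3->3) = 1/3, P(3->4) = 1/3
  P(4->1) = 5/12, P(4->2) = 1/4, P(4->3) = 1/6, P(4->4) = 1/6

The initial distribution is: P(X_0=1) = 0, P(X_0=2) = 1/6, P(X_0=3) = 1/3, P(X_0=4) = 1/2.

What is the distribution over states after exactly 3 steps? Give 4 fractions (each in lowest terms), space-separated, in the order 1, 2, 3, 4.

Answer: 47/192 613/2592 205/1152 3533/10368

Derivation:
Propagating the distribution step by step (d_{t+1} = d_t * P):
d_0 = (1=0, 2=1/6, 3=1/3, 4=1/2)
  d_1[1] = 0*1/12 + 1/6*1/6 + 1/3*1/6 + 1/2*5/12 = 7/24
  d_1[2] = 0*1/6 + 1/6*1/3 + 1/3*1/6 + 1/2*1/4 = 17/72
  d_1[3] = 0*1/6 + 1/6*1/12 + 1/3*1/3 + 1/2*1/6 = 5/24
  d_1[4] = 0*7/12 + 1/6*5/12 + 1/3*1/3 + 1/2*1/6 = 19/72
d_1 = (1=7/24, 2=17/72, 3=5/24, 4=19/72)
  d_2[1] = 7/24*1/12 + 17/72*1/6 + 5/24*1/6 + 19/72*5/12 = 5/24
  d_2[2] = 7/24*1/6 + 17/72*1/3 + 5/24*1/6 + 19/72*1/4 = 197/864
  d_2[3] = 7/24*1/6 + 17/72*1/12 + 5/24*1/3 + 19/72*1/6 = 157/864
  d_2[4] = 7/24*7/12 + 17/72*5/12 + 5/24*1/3 + 19/72*1/6 = 55/144
d_2 = (1=5/24, 2=197/864, 3=157/864, 4=55/144)
  d_3[1] = 5/24*1/12 + 197/864*1/6 + 157/864*1/6 + 55/144*5/12 = 47/192
  d_3[2] = 5/24*1/6 + 197/864*1/3 + 157/864*1/6 + 55/144*1/4 = 613/2592
  d_3[3] = 5/24*1/6 + 197/864*1/12 + 157/864*1/3 + 55/144*1/6 = 205/1152
  d_3[4] = 5/24*7/12 + 197/864*5/12 + 157/864*1/3 + 55/144*1/6 = 3533/10368
d_3 = (1=47/192, 2=613/2592, 3=205/1152, 4=3533/10368)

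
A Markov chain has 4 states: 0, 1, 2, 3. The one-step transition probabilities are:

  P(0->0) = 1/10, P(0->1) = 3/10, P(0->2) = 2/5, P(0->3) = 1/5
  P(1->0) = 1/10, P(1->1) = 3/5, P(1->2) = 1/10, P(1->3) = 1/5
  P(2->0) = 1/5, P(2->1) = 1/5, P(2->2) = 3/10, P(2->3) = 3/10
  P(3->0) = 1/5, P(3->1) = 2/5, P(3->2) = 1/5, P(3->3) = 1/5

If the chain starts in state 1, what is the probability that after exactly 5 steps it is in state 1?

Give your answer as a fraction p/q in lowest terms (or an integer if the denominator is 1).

Computing P^5 by repeated multiplication:
P^1 =
  0: [1/10, 3/10, 2/5, 1/5]
  1: [1/10, 3/5, 1/10, 1/5]
  2: [1/5, 1/5, 3/10, 3/10]
  3: [1/5, 2/5, 1/5, 1/5]
P^2 =
  0: [4/25, 37/100, 23/100, 6/25]
  1: [13/100, 49/100, 17/100, 21/100]
  2: [4/25, 9/25, 1/4, 23/100]
  3: [7/50, 21/50, 11/50, 11/50]
P^3 =
  0: [147/1000, 103/250, 109/500, 223/1000]
  1: [69/500, 451/1000, 97/500, 217/1000]
  2: [37/250, 203/500, 221/1000, 9/40]
  3: [18/125, 213/500, 26/125, 111/500]
P^4 =
  0: [1441/10000, 4241/10000, 21/100, 1109/5000]
  1: [1411/10000, 547/1250, 2019/10000, 1097/5000]
  2: [723/5000, 2111/5000, 2111/10000, 2221/10000]
  3: [143/1000, 1073/2500, 207/1000, 138/625]
P^5 =
  0: [7159/50000, 42841/100000, 20741/100000, 221/1000]
  1: [14213/100000, 43303/100000, 4093/20000, 22019/100000]
  2: [3583/25000, 5347/12500, 20781/100000, 22111/100000]
  3: [7139/50000, 21507/50000, 10319/50000, 2207/10000]

(P^5)[1 -> 1] = 43303/100000

Answer: 43303/100000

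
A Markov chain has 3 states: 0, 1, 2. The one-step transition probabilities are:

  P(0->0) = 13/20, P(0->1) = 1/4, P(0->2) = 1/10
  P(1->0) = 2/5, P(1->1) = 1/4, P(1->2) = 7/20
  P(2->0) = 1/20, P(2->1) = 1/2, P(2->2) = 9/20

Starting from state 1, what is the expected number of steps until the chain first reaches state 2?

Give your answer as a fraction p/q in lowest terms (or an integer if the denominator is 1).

Answer: 60/13

Derivation:
Let h_i = expected steps to first reach 2 from state i.
Boundary: h_2 = 0.
First-step equations for the other states:
  h_0 = 1 + 13/20*h_0 + 1/4*h_1 + 1/10*h_2
  h_1 = 1 + 2/5*h_0 + 1/4*h_1 + 7/20*h_2

Substituting h_2 = 0 and rearranging gives the linear system (I - Q) h = 1:
  [7/20, -1/4] . (h_0, h_1) = 1
  [-2/5, 3/4] . (h_0, h_1) = 1

Solving yields:
  h_0 = 80/13
  h_1 = 60/13

Starting state is 1, so the expected hitting time is h_1 = 60/13.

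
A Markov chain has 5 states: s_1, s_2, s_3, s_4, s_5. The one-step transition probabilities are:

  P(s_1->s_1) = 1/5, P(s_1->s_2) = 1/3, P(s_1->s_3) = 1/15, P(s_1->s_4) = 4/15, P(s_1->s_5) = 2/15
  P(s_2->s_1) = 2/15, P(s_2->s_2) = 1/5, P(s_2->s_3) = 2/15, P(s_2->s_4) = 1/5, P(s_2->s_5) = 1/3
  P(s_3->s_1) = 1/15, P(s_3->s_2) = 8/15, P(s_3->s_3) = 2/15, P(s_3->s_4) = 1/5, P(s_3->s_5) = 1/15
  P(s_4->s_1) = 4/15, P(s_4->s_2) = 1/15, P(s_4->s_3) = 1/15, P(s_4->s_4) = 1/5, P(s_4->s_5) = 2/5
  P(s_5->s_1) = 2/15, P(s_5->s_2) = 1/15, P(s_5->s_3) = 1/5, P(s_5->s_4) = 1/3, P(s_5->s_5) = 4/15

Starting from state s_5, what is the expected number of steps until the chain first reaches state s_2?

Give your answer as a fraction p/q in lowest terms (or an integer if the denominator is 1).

Let h_i = expected steps to first reach s_2 from state i.
Boundary: h_s_2 = 0.
First-step equations for the other states:
  h_s_1 = 1 + 1/5*h_s_1 + 1/3*h_s_2 + 1/15*h_s_3 + 4/15*h_s_4 + 2/15*h_s_5
  h_s_3 = 1 + 1/15*h_s_1 + 8/15*h_s_2 + 2/15*h_s_3 + 1/5*h_s_4 + 1/15*h_s_5
  h_s_4 = 1 + 4/15*h_s_1 + 1/15*h_s_2 + 1/15*h_s_3 + 1/5*h_s_4 + 2/5*h_s_5
  h_s_5 = 1 + 2/15*h_s_1 + 1/15*h_s_2 + 1/5*h_s_3 + 1/3*h_s_4 + 4/15*h_s_5

Substituting h_s_2 = 0 and rearranging gives the linear system (I - Q) h = 1:
  [4/5, -1/15, -4/15, -2/15] . (h_s_1, h_s_3, h_s_4, h_s_5) = 1
  [-1/15, 13/15, -1/5, -1/15] . (h_s_1, h_s_3, h_s_4, h_s_5) = 1
  [-4/15, -1/15, 4/5, -2/5] . (h_s_1, h_s_3, h_s_4, h_s_5) = 1
  [-2/15, -1/5, -1/3, 11/15] . (h_s_1, h_s_3, h_s_4, h_s_5) = 1

Solving yields:
  h_s_1 = 10860/2447
  h_s_3 = 8055/2447
  h_s_4 = 14370/2447
  h_s_5 = 14040/2447

Starting state is s_5, so the expected hitting time is h_s_5 = 14040/2447.

Answer: 14040/2447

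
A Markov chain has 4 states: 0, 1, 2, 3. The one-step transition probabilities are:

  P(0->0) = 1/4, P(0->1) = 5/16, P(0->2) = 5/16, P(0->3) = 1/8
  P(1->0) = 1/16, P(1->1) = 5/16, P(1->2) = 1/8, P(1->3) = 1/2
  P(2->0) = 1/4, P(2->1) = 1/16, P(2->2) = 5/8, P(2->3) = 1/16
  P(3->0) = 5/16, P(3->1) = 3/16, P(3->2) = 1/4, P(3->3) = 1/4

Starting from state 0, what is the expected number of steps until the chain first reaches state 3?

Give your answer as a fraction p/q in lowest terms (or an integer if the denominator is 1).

Let h_i = expected steps to first reach 3 from state i.
Boundary: h_3 = 0.
First-step equations for the other states:
  h_0 = 1 + 1/4*h_0 + 5/16*h_1 + 5/16*h_2 + 1/8*h_3
  h_1 = 1 + 1/16*h_0 + 5/16*h_1 + 1/8*h_2 + 1/2*h_3
  h_2 = 1 + 1/4*h_0 + 1/16*h_1 + 5/8*h_2 + 1/16*h_3

Substituting h_3 = 0 and rearranging gives the linear system (I - Q) h = 1:
  [3/4, -5/16, -5/16] . (h_0, h_1, h_2) = 1
  [-1/16, 11/16, -1/8] . (h_0, h_1, h_2) = 1
  [-1/4, -1/16, 3/8] . (h_0, h_1, h_2) = 1

Solving yields:
  h_0 = 2624/473
  h_1 = 1520/473
  h_2 = 3264/473

Starting state is 0, so the expected hitting time is h_0 = 2624/473.

Answer: 2624/473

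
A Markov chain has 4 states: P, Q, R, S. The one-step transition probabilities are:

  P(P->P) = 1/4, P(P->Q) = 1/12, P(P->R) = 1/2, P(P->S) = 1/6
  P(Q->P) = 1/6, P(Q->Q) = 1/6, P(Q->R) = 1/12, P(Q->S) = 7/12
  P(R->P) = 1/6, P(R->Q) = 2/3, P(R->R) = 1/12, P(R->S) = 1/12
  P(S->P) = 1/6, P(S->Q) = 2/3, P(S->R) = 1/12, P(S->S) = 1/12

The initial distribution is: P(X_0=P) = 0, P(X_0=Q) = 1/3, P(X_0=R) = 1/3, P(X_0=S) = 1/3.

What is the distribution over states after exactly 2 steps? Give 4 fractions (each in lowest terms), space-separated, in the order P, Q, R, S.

Answer: 13/72 23/72 11/72 25/72

Derivation:
Propagating the distribution step by step (d_{t+1} = d_t * P):
d_0 = (P=0, Q=1/3, R=1/3, S=1/3)
  d_1[P] = 0*1/4 + 1/3*1/6 + 1/3*1/6 + 1/3*1/6 = 1/6
  d_1[Q] = 0*1/12 + 1/3*1/6 + 1/3*2/3 + 1/3*2/3 = 1/2
  d_1[R] = 0*1/2 + 1/3*1/12 + 1/3*1/12 + 1/3*1/12 = 1/12
  d_1[S] = 0*1/6 + 1/3*7/12 + 1/3*1/12 + 1/3*1/12 = 1/4
d_1 = (P=1/6, Q=1/2, R=1/12, S=1/4)
  d_2[P] = 1/6*1/4 + 1/2*1/6 + 1/12*1/6 + 1/4*1/6 = 13/72
  d_2[Q] = 1/6*1/12 + 1/2*1/6 + 1/12*2/3 + 1/4*2/3 = 23/72
  d_2[R] = 1/6*1/2 + 1/2*1/12 + 1/12*1/12 + 1/4*1/12 = 11/72
  d_2[S] = 1/6*1/6 + 1/2*7/12 + 1/12*1/12 + 1/4*1/12 = 25/72
d_2 = (P=13/72, Q=23/72, R=11/72, S=25/72)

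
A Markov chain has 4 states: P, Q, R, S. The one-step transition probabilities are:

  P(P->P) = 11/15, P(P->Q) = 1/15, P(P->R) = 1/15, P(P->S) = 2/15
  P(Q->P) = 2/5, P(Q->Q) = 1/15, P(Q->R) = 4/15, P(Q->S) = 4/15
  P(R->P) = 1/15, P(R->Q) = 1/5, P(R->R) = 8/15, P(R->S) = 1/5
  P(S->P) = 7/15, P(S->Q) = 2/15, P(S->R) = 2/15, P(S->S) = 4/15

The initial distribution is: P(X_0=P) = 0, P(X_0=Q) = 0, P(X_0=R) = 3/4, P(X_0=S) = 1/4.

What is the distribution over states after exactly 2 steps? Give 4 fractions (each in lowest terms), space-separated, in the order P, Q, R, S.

Answer: 293/900 5/36 8/25 97/450

Derivation:
Propagating the distribution step by step (d_{t+1} = d_t * P):
d_0 = (P=0, Q=0, R=3/4, S=1/4)
  d_1[P] = 0*11/15 + 0*2/5 + 3/4*1/15 + 1/4*7/15 = 1/6
  d_1[Q] = 0*1/15 + 0*1/15 + 3/4*1/5 + 1/4*2/15 = 11/60
  d_1[R] = 0*1/15 + 0*4/15 + 3/4*8/15 + 1/4*2/15 = 13/30
  d_1[S] = 0*2/15 + 0*4/15 + 3/4*1/5 + 1/4*4/15 = 13/60
d_1 = (P=1/6, Q=11/60, R=13/30, S=13/60)
  d_2[P] = 1/6*11/15 + 11/60*2/5 + 13/30*1/15 + 13/60*7/15 = 293/900
  d_2[Q] = 1/6*1/15 + 11/60*1/15 + 13/30*1/5 + 13/60*2/15 = 5/36
  d_2[R] = 1/6*1/15 + 11/60*4/15 + 13/30*8/15 + 13/60*2/15 = 8/25
  d_2[S] = 1/6*2/15 + 11/60*4/15 + 13/30*1/5 + 13/60*4/15 = 97/450
d_2 = (P=293/900, Q=5/36, R=8/25, S=97/450)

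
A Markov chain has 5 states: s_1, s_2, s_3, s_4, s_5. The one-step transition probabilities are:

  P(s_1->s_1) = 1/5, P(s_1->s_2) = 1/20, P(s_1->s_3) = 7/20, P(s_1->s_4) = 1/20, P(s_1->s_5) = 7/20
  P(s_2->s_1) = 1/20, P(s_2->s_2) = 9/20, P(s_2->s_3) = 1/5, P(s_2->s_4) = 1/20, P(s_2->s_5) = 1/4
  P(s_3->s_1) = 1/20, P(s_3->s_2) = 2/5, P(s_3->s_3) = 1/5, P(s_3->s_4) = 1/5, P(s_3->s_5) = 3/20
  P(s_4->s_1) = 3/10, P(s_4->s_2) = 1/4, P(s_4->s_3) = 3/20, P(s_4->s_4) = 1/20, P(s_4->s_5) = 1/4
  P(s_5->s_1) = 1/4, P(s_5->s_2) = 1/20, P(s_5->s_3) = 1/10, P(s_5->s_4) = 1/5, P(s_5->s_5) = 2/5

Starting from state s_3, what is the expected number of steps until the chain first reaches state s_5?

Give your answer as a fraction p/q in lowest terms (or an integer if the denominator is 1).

Let h_i = expected steps to first reach s_5 from state i.
Boundary: h_s_5 = 0.
First-step equations for the other states:
  h_s_1 = 1 + 1/5*h_s_1 + 1/20*h_s_2 + 7/20*h_s_3 + 1/20*h_s_4 + 7/20*h_s_5
  h_s_2 = 1 + 1/20*h_s_1 + 9/20*h_s_2 + 1/5*h_s_3 + 1/20*h_s_4 + 1/4*h_s_5
  h_s_3 = 1 + 1/20*h_s_1 + 2/5*h_s_2 + 1/5*h_s_3 + 1/5*h_s_4 + 3/20*h_s_5
  h_s_4 = 1 + 3/10*h_s_1 + 1/4*h_s_2 + 3/20*h_s_3 + 1/20*h_s_4 + 1/4*h_s_5

Substituting h_s_5 = 0 and rearranging gives the linear system (I - Q) h = 1:
  [4/5, -1/20, -7/20, -1/20] . (h_s_1, h_s_2, h_s_3, h_s_4) = 1
  [-1/20, 11/20, -1/5, -1/20] . (h_s_1, h_s_2, h_s_3, h_s_4) = 1
  [-1/20, -2/5, 4/5, -1/5] . (h_s_1, h_s_2, h_s_3, h_s_4) = 1
  [-3/10, -1/4, -3/20, 19/20] . (h_s_1, h_s_2, h_s_3, h_s_4) = 1

Solving yields:
  h_s_1 = 765/202
  h_s_2 = 3403/808
  h_s_3 = 466/101
  h_s_4 = 3301/808

Starting state is s_3, so the expected hitting time is h_s_3 = 466/101.

Answer: 466/101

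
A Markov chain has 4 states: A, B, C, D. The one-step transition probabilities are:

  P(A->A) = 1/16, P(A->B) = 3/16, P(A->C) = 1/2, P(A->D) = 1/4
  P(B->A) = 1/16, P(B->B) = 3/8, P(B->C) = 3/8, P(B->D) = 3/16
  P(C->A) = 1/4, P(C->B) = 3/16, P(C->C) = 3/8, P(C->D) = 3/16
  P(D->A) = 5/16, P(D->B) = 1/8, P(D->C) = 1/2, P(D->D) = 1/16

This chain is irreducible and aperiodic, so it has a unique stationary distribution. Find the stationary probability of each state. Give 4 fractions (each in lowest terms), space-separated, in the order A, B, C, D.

The stationary distribution satisfies pi = pi * P, i.e.:
  pi_A = 1/16*pi_A + 1/16*pi_B + 1/4*pi_C + 5/16*pi_D
  pi_B = 3/16*pi_A + 3/8*pi_B + 3/16*pi_C + 1/8*pi_D
  pi_C = 1/2*pi_A + 3/8*pi_B + 3/8*pi_C + 1/2*pi_D
  pi_D = 1/4*pi_A + 3/16*pi_B + 3/16*pi_C + 1/16*pi_D
with normalization: pi_A + pi_B + pi_C + pi_D = 1.

Using the first 3 balance equations plus normalization, the linear system A*pi = b is:
  [-15/16, 1/16, 1/4, 5/16] . pi = 0
  [3/16, -5/8, 3/16, 1/8] . pi = 0
  [1/2, 3/8, -5/8, 1/2] . pi = 0
  [1, 1, 1, 1] . pi = 1

Solving yields:
  pi_A = 411/2215
  pi_B = 481/2215
  pi_C = 931/2215
  pi_D = 392/2215

Verification (pi * P):
  411/2215*1/16 + 481/2215*1/16 + 931/2215*1/4 + 392/2215*5/16 = 411/2215 = pi_A  (ok)
  411/2215*3/16 + 481/2215*3/8 + 931/2215*3/16 + 392/2215*1/8 = 481/2215 = pi_B  (ok)
  411/2215*1/2 + 481/2215*3/8 + 931/2215*3/8 + 392/2215*1/2 = 931/2215 = pi_C  (ok)
  411/2215*1/4 + 481/2215*3/16 + 931/2215*3/16 + 392/2215*1/16 = 392/2215 = pi_D  (ok)

Answer: 411/2215 481/2215 931/2215 392/2215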